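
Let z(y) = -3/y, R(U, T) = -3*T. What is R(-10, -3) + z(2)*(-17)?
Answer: 69/2 ≈ 34.500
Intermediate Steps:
R(-10, -3) + z(2)*(-17) = -3*(-3) - 3/2*(-17) = 9 - 3*½*(-17) = 9 - 3/2*(-17) = 9 + 51/2 = 69/2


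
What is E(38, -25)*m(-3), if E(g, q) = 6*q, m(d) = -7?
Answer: 1050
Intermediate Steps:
E(38, -25)*m(-3) = (6*(-25))*(-7) = -150*(-7) = 1050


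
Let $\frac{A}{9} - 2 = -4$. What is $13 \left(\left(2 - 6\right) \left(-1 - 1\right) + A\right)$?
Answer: $-130$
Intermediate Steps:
$A = -18$ ($A = 18 + 9 \left(-4\right) = 18 - 36 = -18$)
$13 \left(\left(2 - 6\right) \left(-1 - 1\right) + A\right) = 13 \left(\left(2 - 6\right) \left(-1 - 1\right) - 18\right) = 13 \left(\left(-4\right) \left(-2\right) - 18\right) = 13 \left(8 - 18\right) = 13 \left(-10\right) = -130$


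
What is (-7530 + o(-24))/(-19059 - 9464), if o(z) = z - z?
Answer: 7530/28523 ≈ 0.26400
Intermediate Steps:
o(z) = 0
(-7530 + o(-24))/(-19059 - 9464) = (-7530 + 0)/(-19059 - 9464) = -7530/(-28523) = -7530*(-1/28523) = 7530/28523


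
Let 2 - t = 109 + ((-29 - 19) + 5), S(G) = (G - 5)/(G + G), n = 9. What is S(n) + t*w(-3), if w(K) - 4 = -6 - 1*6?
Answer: 4610/9 ≈ 512.22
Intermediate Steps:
w(K) = -8 (w(K) = 4 + (-6 - 1*6) = 4 + (-6 - 6) = 4 - 12 = -8)
S(G) = (-5 + G)/(2*G) (S(G) = (-5 + G)/((2*G)) = (-5 + G)*(1/(2*G)) = (-5 + G)/(2*G))
t = -64 (t = 2 - (109 + ((-29 - 19) + 5)) = 2 - (109 + (-48 + 5)) = 2 - (109 - 43) = 2 - 1*66 = 2 - 66 = -64)
S(n) + t*w(-3) = (½)*(-5 + 9)/9 - 64*(-8) = (½)*(⅑)*4 + 512 = 2/9 + 512 = 4610/9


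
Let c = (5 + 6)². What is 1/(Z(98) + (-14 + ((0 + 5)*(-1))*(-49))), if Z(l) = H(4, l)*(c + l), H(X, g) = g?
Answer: 1/21693 ≈ 4.6098e-5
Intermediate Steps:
c = 121 (c = 11² = 121)
Z(l) = l*(121 + l)
1/(Z(98) + (-14 + ((0 + 5)*(-1))*(-49))) = 1/(98*(121 + 98) + (-14 + ((0 + 5)*(-1))*(-49))) = 1/(98*219 + (-14 + (5*(-1))*(-49))) = 1/(21462 + (-14 - 5*(-49))) = 1/(21462 + (-14 + 245)) = 1/(21462 + 231) = 1/21693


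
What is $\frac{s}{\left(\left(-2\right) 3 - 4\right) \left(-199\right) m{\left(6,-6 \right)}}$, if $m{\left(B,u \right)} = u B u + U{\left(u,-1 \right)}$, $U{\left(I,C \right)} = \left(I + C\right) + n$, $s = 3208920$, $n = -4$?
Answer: $\frac{320892}{40795} \approx 7.866$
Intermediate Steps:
$U{\left(I,C \right)} = -4 + C + I$ ($U{\left(I,C \right)} = \left(I + C\right) - 4 = \left(C + I\right) - 4 = -4 + C + I$)
$m{\left(B,u \right)} = -5 + u + B u^{2}$ ($m{\left(B,u \right)} = u B u - \left(5 - u\right) = B u u + \left(-5 + u\right) = B u^{2} + \left(-5 + u\right) = -5 + u + B u^{2}$)
$\frac{s}{\left(\left(-2\right) 3 - 4\right) \left(-199\right) m{\left(6,-6 \right)}} = \frac{3208920}{\left(\left(-2\right) 3 - 4\right) \left(-199\right) \left(-5 - 6 + 6 \left(-6\right)^{2}\right)} = \frac{3208920}{\left(-6 - 4\right) \left(-199\right) \left(-5 - 6 + 6 \cdot 36\right)} = \frac{3208920}{\left(-10\right) \left(-199\right) \left(-5 - 6 + 216\right)} = \frac{3208920}{1990 \cdot 205} = \frac{3208920}{407950} = 3208920 \cdot \frac{1}{407950} = \frac{320892}{40795}$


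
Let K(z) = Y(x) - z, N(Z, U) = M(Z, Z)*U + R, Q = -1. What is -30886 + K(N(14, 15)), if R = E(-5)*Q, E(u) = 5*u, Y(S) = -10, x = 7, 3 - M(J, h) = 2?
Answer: -30936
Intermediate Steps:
M(J, h) = 1 (M(J, h) = 3 - 1*2 = 3 - 2 = 1)
R = 25 (R = (5*(-5))*(-1) = -25*(-1) = 25)
N(Z, U) = 25 + U (N(Z, U) = 1*U + 25 = U + 25 = 25 + U)
K(z) = -10 - z
-30886 + K(N(14, 15)) = -30886 + (-10 - (25 + 15)) = -30886 + (-10 - 1*40) = -30886 + (-10 - 40) = -30886 - 50 = -30936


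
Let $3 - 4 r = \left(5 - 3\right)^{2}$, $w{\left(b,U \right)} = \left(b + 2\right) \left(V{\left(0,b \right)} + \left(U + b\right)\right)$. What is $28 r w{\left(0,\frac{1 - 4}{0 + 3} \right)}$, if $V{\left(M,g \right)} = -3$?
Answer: $56$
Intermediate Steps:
$w{\left(b,U \right)} = \left(2 + b\right) \left(-3 + U + b\right)$ ($w{\left(b,U \right)} = \left(b + 2\right) \left(-3 + \left(U + b\right)\right) = \left(2 + b\right) \left(-3 + U + b\right)$)
$r = - \frac{1}{4}$ ($r = \frac{3}{4} - \frac{\left(5 - 3\right)^{2}}{4} = \frac{3}{4} - \frac{2^{2}}{4} = \frac{3}{4} - 1 = - \frac{1}{4} \approx -0.25$)
$28 r w{\left(0,\frac{1 - 4}{0 + 3} \right)} = 28 \left(- \frac{1}{4}\right) \left(-6 + 0^{2} - 0 + 2 \frac{1 - 4}{0 + 3} + \frac{1 - 4}{0 + 3} \cdot 0\right) = - 7 \left(-6 + 0 + 0 + 2 \left(- \frac{3}{3}\right) + - \frac{3}{3} \cdot 0\right) = - 7 \left(-6 + 0 + 0 + 2 \left(\left(-3\right) \frac{1}{3}\right) + \left(-3\right) \frac{1}{3} \cdot 0\right) = - 7 \left(-6 + 0 + 0 + 2 \left(-1\right) - 0\right) = - 7 \left(-6 + 0 + 0 - 2 + 0\right) = \left(-7\right) \left(-8\right) = 56$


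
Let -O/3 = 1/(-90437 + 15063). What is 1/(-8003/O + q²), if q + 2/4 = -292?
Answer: -12/2411845813 ≈ -4.9754e-9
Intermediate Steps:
q = -585/2 (q = -½ - 292 = -585/2 ≈ -292.50)
O = 3/75374 (O = -3/(-90437 + 15063) = -3/(-75374) = -3*(-1/75374) = 3/75374 ≈ 3.9802e-5)
1/(-8003/O + q²) = 1/(-8003/3/75374 + (-585/2)²) = 1/(-8003*75374/3 + 342225/4) = 1/(-603218122/3 + 342225/4) = 1/(-2411845813/12) = -12/2411845813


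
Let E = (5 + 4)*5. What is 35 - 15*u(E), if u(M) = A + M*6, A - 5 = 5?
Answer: -4165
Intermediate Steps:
A = 10 (A = 5 + 5 = 10)
E = 45 (E = 9*5 = 45)
u(M) = 10 + 6*M (u(M) = 10 + M*6 = 10 + 6*M)
35 - 15*u(E) = 35 - 15*(10 + 6*45) = 35 - 15*(10 + 270) = 35 - 15*280 = 35 - 4200 = -4165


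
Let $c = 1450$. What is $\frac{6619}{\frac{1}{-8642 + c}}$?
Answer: $-47603848$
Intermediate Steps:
$\frac{6619}{\frac{1}{-8642 + c}} = \frac{6619}{\frac{1}{-8642 + 1450}} = \frac{6619}{\frac{1}{-7192}} = \frac{6619}{- \frac{1}{7192}} = 6619 \left(-7192\right) = -47603848$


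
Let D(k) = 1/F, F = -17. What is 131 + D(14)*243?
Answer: 1984/17 ≈ 116.71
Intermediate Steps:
D(k) = -1/17 (D(k) = 1/(-17) = -1/17)
131 + D(14)*243 = 131 - 1/17*243 = 131 - 243/17 = 1984/17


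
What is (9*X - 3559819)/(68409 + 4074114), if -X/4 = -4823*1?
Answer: -3386191/4142523 ≈ -0.81742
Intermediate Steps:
X = 19292 (X = -(-19292) = -4*(-4823) = 19292)
(9*X - 3559819)/(68409 + 4074114) = (9*19292 - 3559819)/(68409 + 4074114) = (173628 - 3559819)/4142523 = -3386191*1/4142523 = -3386191/4142523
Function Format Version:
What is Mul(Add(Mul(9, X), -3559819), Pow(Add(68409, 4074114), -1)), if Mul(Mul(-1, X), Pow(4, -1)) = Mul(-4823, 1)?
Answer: Rational(-3386191, 4142523) ≈ -0.81742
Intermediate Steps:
X = 19292 (X = Mul(-4, Mul(-4823, 1)) = Mul(-4, -4823) = 19292)
Mul(Add(Mul(9, X), -3559819), Pow(Add(68409, 4074114), -1)) = Mul(Add(Mul(9, 19292), -3559819), Pow(Add(68409, 4074114), -1)) = Mul(Add(173628, -3559819), Pow(4142523, -1)) = Mul(-3386191, Rational(1, 4142523)) = Rational(-3386191, 4142523)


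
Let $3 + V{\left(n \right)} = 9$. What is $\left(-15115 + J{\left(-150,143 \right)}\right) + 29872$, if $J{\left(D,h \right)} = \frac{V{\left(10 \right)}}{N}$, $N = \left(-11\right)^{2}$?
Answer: $\frac{1785603}{121} \approx 14757.0$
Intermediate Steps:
$V{\left(n \right)} = 6$ ($V{\left(n \right)} = -3 + 9 = 6$)
$N = 121$
$J{\left(D,h \right)} = \frac{6}{121}$
$\left(-15115 + J{\left(-150,143 \right)}\right) + 29872 = \left(-15115 + \frac{6}{121}\right) + 29872 = - \frac{1828909}{121} + 29872 = \frac{1785603}{121}$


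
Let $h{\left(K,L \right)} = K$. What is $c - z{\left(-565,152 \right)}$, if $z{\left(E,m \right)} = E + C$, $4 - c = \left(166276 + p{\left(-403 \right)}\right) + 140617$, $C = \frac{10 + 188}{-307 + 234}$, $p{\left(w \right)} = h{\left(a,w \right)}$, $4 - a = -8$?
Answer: $- \frac{22362330}{73} \approx -3.0633 \cdot 10^{5}$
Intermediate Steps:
$a = 12$ ($a = 4 - -8 = 4 + 8 = 12$)
$p{\left(w \right)} = 12$
$C = - \frac{198}{73}$ ($C = \frac{198}{-73} = 198 \left(- \frac{1}{73}\right) = - \frac{198}{73} \approx -2.7123$)
$c = -306901$ ($c = 4 - \left(\left(166276 + 12\right) + 140617\right) = 4 - \left(166288 + 140617\right) = 4 - 306905 = -306901$)
$z{\left(E,m \right)} = - \frac{198}{73} + E$ ($z{\left(E,m \right)} = E - \frac{198}{73} = - \frac{198}{73} + E$)
$c - z{\left(-565,152 \right)} = -306901 - \left(- \frac{198}{73} - 565\right) = -306901 - - \frac{41443}{73} = -306901 + \frac{41443}{73} = - \frac{22362330}{73}$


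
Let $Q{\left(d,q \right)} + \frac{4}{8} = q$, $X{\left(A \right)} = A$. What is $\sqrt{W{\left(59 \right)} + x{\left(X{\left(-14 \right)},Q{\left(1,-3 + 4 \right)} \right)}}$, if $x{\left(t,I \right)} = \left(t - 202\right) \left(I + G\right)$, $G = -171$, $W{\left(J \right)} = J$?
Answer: $\sqrt{36887} \approx 192.06$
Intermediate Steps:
$Q{\left(d,q \right)} = - \frac{1}{2} + q$
$x{\left(t,I \right)} = \left(-202 + t\right) \left(-171 + I\right)$ ($x{\left(t,I \right)} = \left(t - 202\right) \left(I - 171\right) = \left(-202 + t\right) \left(-171 + I\right)$)
$\sqrt{W{\left(59 \right)} + x{\left(X{\left(-14 \right)},Q{\left(1,-3 + 4 \right)} \right)}} = \sqrt{59 + \left(34542 - 202 \left(- \frac{1}{2} + \left(-3 + 4\right)\right) - -2394 + \left(- \frac{1}{2} + \left(-3 + 4\right)\right) \left(-14\right)\right)} = \sqrt{59 + \left(34542 - 202 \left(- \frac{1}{2} + 1\right) + 2394 + \left(- \frac{1}{2} + 1\right) \left(-14\right)\right)} = \sqrt{59 + \left(34542 - 101 + 2394 + \frac{1}{2} \left(-14\right)\right)} = \sqrt{59 + \left(34542 - 101 + 2394 - 7\right)} = \sqrt{59 + 36828} = \sqrt{36887}$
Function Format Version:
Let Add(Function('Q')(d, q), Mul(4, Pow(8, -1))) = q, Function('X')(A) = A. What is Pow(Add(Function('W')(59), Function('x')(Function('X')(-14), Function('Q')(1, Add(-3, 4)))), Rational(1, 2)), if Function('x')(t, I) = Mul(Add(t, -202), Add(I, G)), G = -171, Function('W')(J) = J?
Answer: Pow(36887, Rational(1, 2)) ≈ 192.06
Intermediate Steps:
Function('Q')(d, q) = Add(Rational(-1, 2), q)
Function('x')(t, I) = Mul(Add(-202, t), Add(-171, I)) (Function('x')(t, I) = Mul(Add(t, -202), Add(I, -171)) = Mul(Add(-202, t), Add(-171, I)))
Pow(Add(Function('W')(59), Function('x')(Function('X')(-14), Function('Q')(1, Add(-3, 4)))), Rational(1, 2)) = Pow(Add(59, Add(34542, Mul(-202, Add(Rational(-1, 2), Add(-3, 4))), Mul(-171, -14), Mul(Add(Rational(-1, 2), Add(-3, 4)), -14))), Rational(1, 2)) = Pow(Add(59, Add(34542, Mul(-202, Add(Rational(-1, 2), 1)), 2394, Mul(Add(Rational(-1, 2), 1), -14))), Rational(1, 2)) = Pow(Add(59, Add(34542, Mul(-202, Rational(1, 2)), 2394, Mul(Rational(1, 2), -14))), Rational(1, 2)) = Pow(Add(59, Add(34542, -101, 2394, -7)), Rational(1, 2)) = Pow(Add(59, 36828), Rational(1, 2)) = Pow(36887, Rational(1, 2))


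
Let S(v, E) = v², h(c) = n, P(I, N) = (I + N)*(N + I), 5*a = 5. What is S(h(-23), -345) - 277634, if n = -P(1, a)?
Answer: -277618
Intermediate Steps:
a = 1 (a = (⅕)*5 = 1)
P(I, N) = (I + N)² (P(I, N) = (I + N)*(I + N) = (I + N)²)
n = -4 (n = -(1 + 1)² = -1*2² = -1*4 = -4)
h(c) = -4
S(h(-23), -345) - 277634 = (-4)² - 277634 = 16 - 277634 = -277618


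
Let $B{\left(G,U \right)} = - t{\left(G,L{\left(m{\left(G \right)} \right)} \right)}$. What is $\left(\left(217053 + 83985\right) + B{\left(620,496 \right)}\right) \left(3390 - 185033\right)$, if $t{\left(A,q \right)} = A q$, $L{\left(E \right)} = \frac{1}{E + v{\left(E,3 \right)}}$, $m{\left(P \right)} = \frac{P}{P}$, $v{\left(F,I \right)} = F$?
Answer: $-54625136104$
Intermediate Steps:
$m{\left(P \right)} = 1$
$L{\left(E \right)} = \frac{1}{2 E}$ ($L{\left(E \right)} = \frac{1}{E + E} = \frac{1}{2 E}$)
$B{\left(G,U \right)} = - \frac{G}{2}$ ($B{\left(G,U \right)} = - G \frac{1}{2 \cdot 1} = - G \frac{1}{2} \cdot 1 = - \frac{G}{2}$)
$\left(\left(217053 + 83985\right) + B{\left(620,496 \right)}\right) \left(3390 - 185033\right) = \left(\left(217053 + 83985\right) - 310\right) \left(3390 - 185033\right) = \left(301038 - 310\right) \left(-181643\right) = 300728 \left(-181643\right) = -54625136104$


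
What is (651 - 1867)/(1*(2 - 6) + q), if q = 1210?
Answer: -608/603 ≈ -1.0083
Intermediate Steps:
(651 - 1867)/(1*(2 - 6) + q) = (651 - 1867)/(1*(2 - 6) + 1210) = -1216/(1*(-4) + 1210) = -1216/(-4 + 1210) = -1216/1206 = -1216*1/1206 = -608/603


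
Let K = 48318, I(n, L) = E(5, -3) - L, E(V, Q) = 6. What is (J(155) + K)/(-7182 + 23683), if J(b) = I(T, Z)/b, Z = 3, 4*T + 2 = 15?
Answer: 7489293/2557655 ≈ 2.9282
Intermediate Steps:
T = 13/4 (T = -½ + (¼)*15 = -½ + 15/4 = 13/4 ≈ 3.2500)
I(n, L) = 6 - L
J(b) = 3/b (J(b) = (6 - 1*3)/b = (6 - 3)/b = 3/b)
(J(155) + K)/(-7182 + 23683) = (3/155 + 48318)/(-7182 + 23683) = (3*(1/155) + 48318)/16501 = (3/155 + 48318)*(1/16501) = (7489293/155)*(1/16501) = 7489293/2557655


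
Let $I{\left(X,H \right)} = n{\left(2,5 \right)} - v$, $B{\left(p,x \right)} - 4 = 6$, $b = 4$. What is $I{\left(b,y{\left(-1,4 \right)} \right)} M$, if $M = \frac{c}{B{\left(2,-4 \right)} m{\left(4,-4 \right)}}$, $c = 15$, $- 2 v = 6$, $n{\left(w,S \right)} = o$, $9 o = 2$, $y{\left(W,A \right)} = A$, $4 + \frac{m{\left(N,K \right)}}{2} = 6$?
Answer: $\frac{29}{24} \approx 1.2083$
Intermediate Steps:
$m{\left(N,K \right)} = 4$ ($m{\left(N,K \right)} = -8 + 2 \cdot 6 = -8 + 12 = 4$)
$B{\left(p,x \right)} = 10$ ($B{\left(p,x \right)} = 4 + 6 = 10$)
$o = \frac{2}{9}$ ($o = \frac{1}{9} \cdot 2 = \frac{2}{9} \approx 0.22222$)
$n{\left(w,S \right)} = \frac{2}{9}$
$v = -3$ ($v = \left(- \frac{1}{2}\right) 6 = -3$)
$I{\left(X,H \right)} = \frac{29}{9}$ ($I{\left(X,H \right)} = \frac{2}{9} - -3 = \frac{2}{9} + 3 = \frac{29}{9}$)
$M = \frac{3}{8}$ ($M = \frac{15}{10 \cdot 4} = \frac{15}{40} = 15 \cdot \frac{1}{40} = \frac{3}{8} \approx 0.375$)
$I{\left(b,y{\left(-1,4 \right)} \right)} M = \frac{29}{9} \cdot \frac{3}{8} = \frac{29}{24}$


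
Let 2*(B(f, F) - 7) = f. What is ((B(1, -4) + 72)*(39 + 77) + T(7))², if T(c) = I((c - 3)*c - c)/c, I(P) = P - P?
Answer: 85045284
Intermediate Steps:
B(f, F) = 7 + f/2
I(P) = 0
T(c) = 0 (T(c) = 0/c = 0)
((B(1, -4) + 72)*(39 + 77) + T(7))² = (((7 + (½)*1) + 72)*(39 + 77) + 0)² = (((7 + ½) + 72)*116 + 0)² = ((15/2 + 72)*116 + 0)² = ((159/2)*116 + 0)² = (9222 + 0)² = 9222² = 85045284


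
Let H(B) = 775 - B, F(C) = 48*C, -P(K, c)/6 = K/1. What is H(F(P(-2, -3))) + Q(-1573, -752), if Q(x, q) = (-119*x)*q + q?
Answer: -140765177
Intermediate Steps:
P(K, c) = -6*K (P(K, c) = -6*K/1 = -6*K)
Q(x, q) = q - 119*q*x (Q(x, q) = -119*q*x + q = q - 119*q*x)
H(F(P(-2, -3))) + Q(-1573, -752) = (775 - 48*(-6*(-2))) - 752*(1 - 119*(-1573)) = (775 - 48*12) - 752*(1 + 187187) = (775 - 1*576) - 752*187188 = (775 - 576) - 140765376 = 199 - 140765376 = -140765177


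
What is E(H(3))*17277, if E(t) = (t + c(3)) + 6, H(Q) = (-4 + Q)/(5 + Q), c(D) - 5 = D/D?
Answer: 1641315/8 ≈ 2.0516e+5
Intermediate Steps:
c(D) = 6 (c(D) = 5 + D/D = 5 + 1 = 6)
H(Q) = (-4 + Q)/(5 + Q)
E(t) = 12 + t (E(t) = (t + 6) + 6 = (6 + t) + 6 = 12 + t)
E(H(3))*17277 = (12 + (-4 + 3)/(5 + 3))*17277 = (12 - 1/8)*17277 = (95/8)*17277 = 1641315/8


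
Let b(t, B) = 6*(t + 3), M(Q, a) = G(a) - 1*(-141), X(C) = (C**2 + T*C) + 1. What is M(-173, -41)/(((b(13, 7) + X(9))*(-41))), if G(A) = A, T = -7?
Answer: -20/943 ≈ -0.021209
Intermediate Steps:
X(C) = 1 + C**2 - 7*C (X(C) = (C**2 - 7*C) + 1 = 1 + C**2 - 7*C)
M(Q, a) = 141 + a (M(Q, a) = a - 1*(-141) = a + 141 = 141 + a)
b(t, B) = 18 + 6*t (b(t, B) = 6*(3 + t) = 18 + 6*t)
M(-173, -41)/(((b(13, 7) + X(9))*(-41))) = (141 - 41)/((((18 + 6*13) + (1 + 9**2 - 7*9))*(-41))) = 100/((((18 + 78) + (1 + 81 - 63))*(-41))) = 100/(((96 + 19)*(-41))) = 100/((115*(-41))) = 100/(-4715) = 100*(-1/4715) = -20/943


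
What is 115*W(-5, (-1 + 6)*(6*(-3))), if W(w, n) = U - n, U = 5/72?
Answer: 745775/72 ≈ 10358.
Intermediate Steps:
U = 5/72 (U = 5*(1/72) = 5/72 ≈ 0.069444)
W(w, n) = 5/72 - n
115*W(-5, (-1 + 6)*(6*(-3))) = 115*(5/72 - (-1 + 6)*6*(-3)) = 115*(5/72 - 5*(-18)) = 115*(5/72 - 1*(-90)) = 115*(5/72 + 90) = 115*(6485/72) = 745775/72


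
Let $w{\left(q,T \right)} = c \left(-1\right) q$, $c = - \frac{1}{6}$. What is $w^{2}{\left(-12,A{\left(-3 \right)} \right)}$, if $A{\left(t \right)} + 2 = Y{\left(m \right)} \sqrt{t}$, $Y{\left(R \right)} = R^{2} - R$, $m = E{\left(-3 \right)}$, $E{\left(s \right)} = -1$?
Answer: $4$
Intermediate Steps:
$c = - \frac{1}{6}$ ($c = \left(-1\right) \frac{1}{6} = - \frac{1}{6} \approx -0.16667$)
$m = -1$
$A{\left(t \right)} = -2 + 2 \sqrt{t}$ ($A{\left(t \right)} = -2 + - (-1 - 1) \sqrt{t} = -2 + \left(-1\right) \left(-2\right) \sqrt{t} = -2 + 2 \sqrt{t}$)
$w{\left(q,T \right)} = \frac{q}{6}$ ($w{\left(q,T \right)} = \left(- \frac{1}{6}\right) \left(-1\right) q = \frac{q}{6}$)
$w^{2}{\left(-12,A{\left(-3 \right)} \right)} = \left(\frac{1}{6} \left(-12\right)\right)^{2} = \left(-2\right)^{2} = 4$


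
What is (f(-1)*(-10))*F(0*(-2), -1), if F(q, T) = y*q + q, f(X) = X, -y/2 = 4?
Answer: 0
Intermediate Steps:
y = -8 (y = -2*4 = -8)
F(q, T) = -7*q (F(q, T) = -8*q + q = -7*q)
(f(-1)*(-10))*F(0*(-2), -1) = (-1*(-10))*(-0*(-2)) = 10*(-7*0) = 10*0 = 0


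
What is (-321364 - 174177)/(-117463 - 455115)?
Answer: 495541/572578 ≈ 0.86546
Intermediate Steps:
(-321364 - 174177)/(-117463 - 455115) = -495541/(-572578) = -495541*(-1/572578) = 495541/572578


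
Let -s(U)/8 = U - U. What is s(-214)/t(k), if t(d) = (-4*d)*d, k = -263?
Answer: 0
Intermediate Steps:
t(d) = -4*d²
s(U) = 0 (s(U) = -8*(U - U) = -8*0 = 0)
s(-214)/t(k) = 0/((-4*(-263)²)) = 0/((-4*69169)) = 0/(-276676) = 0*(-1/276676) = 0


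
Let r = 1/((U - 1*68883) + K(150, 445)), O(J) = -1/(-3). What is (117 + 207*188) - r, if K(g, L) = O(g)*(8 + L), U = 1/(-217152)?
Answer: 582578894163897/14925291265 ≈ 39033.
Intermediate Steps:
U = -1/217152 ≈ -4.6051e-6
O(J) = 1/3 (O(J) = -1*(-1/3) = 1/3)
K(g, L) = 8/3 + L/3 (K(g, L) = (8 + L)/3 = 8/3 + L/3)
r = -217152/14925291265 (r = 1/((-1/217152 - 1*68883) + (8/3 + (1/3)*445)) = 1/((-1/217152 - 68883) + (8/3 + 445/3)) = 1/(-14958081217/217152 + 151) = 1/(-14925291265/217152) = -217152/14925291265 ≈ -1.4549e-5)
(117 + 207*188) - r = (117 + 207*188) - 1*(-217152/14925291265) = (117 + 38916) + 217152/14925291265 = 39033 + 217152/14925291265 = 582578894163897/14925291265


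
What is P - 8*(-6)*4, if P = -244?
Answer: -52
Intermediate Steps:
P - 8*(-6)*4 = -244 - 8*(-6)*4 = -244 - (-48)*4 = -244 - 1*(-192) = -244 + 192 = -52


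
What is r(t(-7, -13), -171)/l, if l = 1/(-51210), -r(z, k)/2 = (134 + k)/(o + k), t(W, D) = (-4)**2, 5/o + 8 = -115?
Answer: 233056710/10519 ≈ 22156.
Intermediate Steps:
o = -5/123 (o = 5/(-8 - 115) = 5/(-123) = 5*(-1/123) = -5/123 ≈ -0.040650)
t(W, D) = 16
r(z, k) = -2*(134 + k)/(-5/123 + k)
l = -1/51210 ≈ -1.9527e-5
r(t(-7, -13), -171)/l = (246*(-134 - 1*(-171))/(-5 + 123*(-171)))/(-1/51210) = (246*(-134 + 171)/(-5 - 21033))*(-51210) = (246*37/(-21038))*(-51210) = (246*(-1/21038)*37)*(-51210) = -4551/10519*(-51210) = 233056710/10519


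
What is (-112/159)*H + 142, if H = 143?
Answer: 6562/159 ≈ 41.270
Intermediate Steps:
(-112/159)*H + 142 = -112/159*143 + 142 = -16016/159 + 142 = 6562/159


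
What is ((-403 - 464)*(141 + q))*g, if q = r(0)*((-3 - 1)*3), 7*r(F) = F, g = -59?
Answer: 7212573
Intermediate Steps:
r(F) = F/7
q = 0 (q = ((1/7)*0)*((-3 - 1)*3) = 0*(-4*3) = 0*(-12) = 0)
((-403 - 464)*(141 + q))*g = ((-403 - 464)*(141 + 0))*(-59) = -867*141*(-59) = -122247*(-59) = 7212573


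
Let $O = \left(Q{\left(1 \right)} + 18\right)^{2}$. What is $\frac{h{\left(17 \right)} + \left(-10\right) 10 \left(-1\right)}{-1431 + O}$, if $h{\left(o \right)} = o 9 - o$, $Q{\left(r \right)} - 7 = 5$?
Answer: $- \frac{4}{9} \approx -0.44444$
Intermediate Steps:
$Q{\left(r \right)} = 12$ ($Q{\left(r \right)} = 7 + 5 = 12$)
$h{\left(o \right)} = 8 o$ ($h{\left(o \right)} = 9 o - o = 8 o$)
$O = 900$ ($O = \left(12 + 18\right)^{2} = 30^{2} = 900$)
$\frac{h{\left(17 \right)} + \left(-10\right) 10 \left(-1\right)}{-1431 + O} = \frac{8 \cdot 17 + \left(-10\right) 10 \left(-1\right)}{-1431 + 900} = \frac{136 - -100}{-531} = \left(136 + 100\right) \left(- \frac{1}{531}\right) = 236 \left(- \frac{1}{531}\right) = - \frac{4}{9}$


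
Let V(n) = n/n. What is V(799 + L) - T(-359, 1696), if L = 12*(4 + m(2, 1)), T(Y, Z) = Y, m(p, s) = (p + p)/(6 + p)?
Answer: 360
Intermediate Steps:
m(p, s) = 2*p/(6 + p) (m(p, s) = (2*p)/(6 + p) = 2*p/(6 + p))
L = 54 (L = 12*(4 + 2*2/(6 + 2)) = 12*(4 + 2*2/8) = 12*(4 + 2*2*(⅛)) = 12*(4 + ½) = 12*(9/2) = 54)
V(n) = 1
V(799 + L) - T(-359, 1696) = 1 - 1*(-359) = 1 + 359 = 360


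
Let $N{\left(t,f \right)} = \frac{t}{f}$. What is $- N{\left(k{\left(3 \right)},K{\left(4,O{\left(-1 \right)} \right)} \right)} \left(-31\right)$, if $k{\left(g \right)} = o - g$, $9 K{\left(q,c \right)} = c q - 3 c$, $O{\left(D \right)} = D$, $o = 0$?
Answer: $837$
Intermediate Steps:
$K{\left(q,c \right)} = - \frac{c}{3} + \frac{c q}{9}$ ($K{\left(q,c \right)} = \frac{c q - 3 c}{9} = \frac{- 3 c + c q}{9} = - \frac{c}{3} + \frac{c q}{9}$)
$k{\left(g \right)} = - g$ ($k{\left(g \right)} = 0 - g = - g$)
$- N{\left(k{\left(3 \right)},K{\left(4,O{\left(-1 \right)} \right)} \right)} \left(-31\right) = - \frac{\left(-1\right) 3}{\frac{1}{9} \left(-1\right) \left(-3 + 4\right)} \left(-31\right) = - - \frac{3}{\frac{1}{9} \left(-1\right) 1} \left(-31\right) = - - \frac{3}{- \frac{1}{9}} \left(-31\right) = - \left(-3\right) \left(-9\right) \left(-31\right) = - 27 \left(-31\right) = \left(-1\right) \left(-837\right) = 837$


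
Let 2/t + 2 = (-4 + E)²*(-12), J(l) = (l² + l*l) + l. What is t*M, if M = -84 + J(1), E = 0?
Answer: 81/97 ≈ 0.83505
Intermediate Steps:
J(l) = l + 2*l² (J(l) = (l² + l²) + l = 2*l² + l = l + 2*l²)
M = -81 (M = -84 + 1*(1 + 2*1) = -84 + 1*(1 + 2) = -84 + 1*3 = -84 + 3 = -81)
t = -1/97 (t = 2/(-2 + (-4 + 0)²*(-12)) = 2/(-2 + (-4)²*(-12)) = 2/(-2 + 16*(-12)) = 2/(-2 - 192) = 2/(-194) = 2*(-1/194) = -1/97 ≈ -0.010309)
t*M = -1/97*(-81) = 81/97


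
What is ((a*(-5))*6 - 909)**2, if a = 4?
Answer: 1058841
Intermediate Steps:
((a*(-5))*6 - 909)**2 = ((4*(-5))*6 - 909)**2 = (-20*6 - 909)**2 = (-120 - 909)**2 = (-1029)**2 = 1058841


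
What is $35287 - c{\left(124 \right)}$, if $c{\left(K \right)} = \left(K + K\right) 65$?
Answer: $19167$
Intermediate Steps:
$c{\left(K \right)} = 130 K$ ($c{\left(K \right)} = 2 K 65 = 130 K$)
$35287 - c{\left(124 \right)} = 35287 - 130 \cdot 124 = 35287 - 16120 = 19167$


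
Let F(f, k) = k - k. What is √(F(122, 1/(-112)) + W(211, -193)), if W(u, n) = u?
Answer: √211 ≈ 14.526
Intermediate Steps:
F(f, k) = 0
√(F(122, 1/(-112)) + W(211, -193)) = √(0 + 211) = √211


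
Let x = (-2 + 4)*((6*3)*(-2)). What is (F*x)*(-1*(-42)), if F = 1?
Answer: -3024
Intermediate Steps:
x = -72 (x = 2*(18*(-2)) = 2*(-36) = -72)
(F*x)*(-1*(-42)) = (1*(-72))*(-1*(-42)) = -72*42 = -3024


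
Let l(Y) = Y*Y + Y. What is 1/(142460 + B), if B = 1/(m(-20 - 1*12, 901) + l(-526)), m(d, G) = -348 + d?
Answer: 275770/39286194201 ≈ 7.0195e-6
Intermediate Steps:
l(Y) = Y + Y² (l(Y) = Y² + Y = Y + Y²)
B = 1/275770 (B = 1/((-348 + (-20 - 1*12)) - 526*(1 - 526)) = 1/((-348 + (-20 - 12)) - 526*(-525)) = 1/((-348 - 32) + 276150) = 1/(-380 + 276150) = 1/275770 ≈ 3.6262e-6)
1/(142460 + B) = 1/(142460 + 1/275770) = 1/(39286194201/275770) = 275770/39286194201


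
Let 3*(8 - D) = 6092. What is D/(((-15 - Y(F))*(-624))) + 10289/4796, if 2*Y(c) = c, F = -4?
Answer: 6915343/3647358 ≈ 1.8960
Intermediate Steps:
D = -6068/3 (D = 8 - ⅓*6092 = 8 - 6092/3 = -6068/3 ≈ -2022.7)
Y(c) = c/2
D/(((-15 - Y(F))*(-624))) + 10289/4796 = -6068*(-1/(624*(-15 - (-4)/2)))/3 + 10289/4796 = -6068*(-1/(624*(-15 - 1*(-2))))/3 + 10289*(1/4796) = -6068*(-1/(624*(-15 + 2)))/3 + 10289/4796 = -6068/(3*((-13*(-624)))) + 10289/4796 = -6068/3/8112 + 10289/4796 = -6068/3*1/8112 + 10289/4796 = -1517/6084 + 10289/4796 = 6915343/3647358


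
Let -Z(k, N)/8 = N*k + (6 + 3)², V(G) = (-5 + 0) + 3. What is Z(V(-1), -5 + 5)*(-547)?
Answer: 354456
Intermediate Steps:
V(G) = -2 (V(G) = -5 + 3 = -2)
Z(k, N) = -648 - 8*N*k (Z(k, N) = -8*(N*k + (6 + 3)²) = -8*(N*k + 9²) = -8*(N*k + 81) = -8*(81 + N*k) = -648 - 8*N*k)
Z(V(-1), -5 + 5)*(-547) = (-648 - 8*(-5 + 5)*(-2))*(-547) = (-648 - 8*0*(-2))*(-547) = (-648 + 0)*(-547) = -648*(-547) = 354456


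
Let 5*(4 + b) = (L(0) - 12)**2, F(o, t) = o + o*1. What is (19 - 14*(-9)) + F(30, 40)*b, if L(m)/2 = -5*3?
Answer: 21073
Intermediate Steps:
F(o, t) = 2*o (F(o, t) = o + o = 2*o)
L(m) = -30 (L(m) = 2*(-5*3) = 2*(-15) = -30)
b = 1744/5 (b = -4 + (-30 - 12)**2/5 = -4 + (1/5)*(-42)**2 = -4 + (1/5)*1764 = -4 + 1764/5 = 1744/5 ≈ 348.80)
(19 - 14*(-9)) + F(30, 40)*b = (19 - 14*(-9)) + (2*30)*(1744/5) = (19 + 126) + 60*(1744/5) = 145 + 20928 = 21073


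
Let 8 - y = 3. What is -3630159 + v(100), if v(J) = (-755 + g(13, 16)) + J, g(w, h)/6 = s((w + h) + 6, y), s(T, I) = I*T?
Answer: -3629764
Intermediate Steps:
y = 5 (y = 8 - 1*3 = 8 - 3 = 5)
g(w, h) = 180 + 30*h + 30*w (g(w, h) = 6*(5*((w + h) + 6)) = 6*(5*((h + w) + 6)) = 6*(5*(6 + h + w)) = 6*(30 + 5*h + 5*w) = 180 + 30*h + 30*w)
v(J) = 295 + J (v(J) = (-755 + (180 + 30*16 + 30*13)) + J = (-755 + (180 + 480 + 390)) + J = (-755 + 1050) + J = 295 + J)
-3630159 + v(100) = -3630159 + (295 + 100) = -3630159 + 395 = -3629764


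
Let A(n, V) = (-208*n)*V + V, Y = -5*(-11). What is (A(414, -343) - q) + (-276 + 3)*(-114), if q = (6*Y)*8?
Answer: 29564555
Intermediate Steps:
Y = 55
A(n, V) = V - 208*V*n (A(n, V) = -208*V*n + V = V - 208*V*n)
q = 2640 (q = (6*55)*8 = 330*8 = 2640)
(A(414, -343) - q) + (-276 + 3)*(-114) = (-343*(1 - 208*414) - 1*2640) + (-276 + 3)*(-114) = (-343*(1 - 86112) - 2640) - 273*(-114) = (-343*(-86111) - 2640) + 31122 = (29536073 - 2640) + 31122 = 29533433 + 31122 = 29564555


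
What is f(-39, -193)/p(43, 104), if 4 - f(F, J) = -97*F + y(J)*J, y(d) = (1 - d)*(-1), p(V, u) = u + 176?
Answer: -41221/280 ≈ -147.22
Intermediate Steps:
p(V, u) = 176 + u
y(d) = -1 + d
f(F, J) = 4 + 97*F - J*(-1 + J) (f(F, J) = 4 - (-97*F + (-1 + J)*J) = 4 - (-97*F + J*(-1 + J)) = 4 + (97*F - J*(-1 + J)) = 4 + 97*F - J*(-1 + J))
f(-39, -193)/p(43, 104) = (4 + 97*(-39) - 1*(-193)*(-1 - 193))/(176 + 104) = (4 - 3783 - 1*(-193)*(-194))/280 = (4 - 3783 - 37442)*(1/280) = -41221*1/280 = -41221/280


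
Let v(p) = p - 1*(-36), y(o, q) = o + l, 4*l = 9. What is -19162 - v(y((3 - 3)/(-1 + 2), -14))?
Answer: -76801/4 ≈ -19200.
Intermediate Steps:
l = 9/4 (l = (¼)*9 = 9/4 ≈ 2.2500)
y(o, q) = 9/4 + o (y(o, q) = o + 9/4 = 9/4 + o)
v(p) = 36 + p (v(p) = p + 36 = 36 + p)
-19162 - v(y((3 - 3)/(-1 + 2), -14)) = -19162 - (36 + (9/4 + (3 - 3)/(-1 + 2))) = -19162 - (36 + (9/4 + 0/1)) = -19162 - (36 + (9/4 + 0*1)) = -19162 - (36 + (9/4 + 0)) = -19162 - (36 + 9/4) = -19162 - 1*153/4 = -19162 - 153/4 = -76801/4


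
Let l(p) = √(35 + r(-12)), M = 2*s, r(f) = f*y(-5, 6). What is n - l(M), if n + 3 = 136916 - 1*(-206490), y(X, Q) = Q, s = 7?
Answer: 343403 - I*√37 ≈ 3.434e+5 - 6.0828*I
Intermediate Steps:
r(f) = 6*f (r(f) = f*6 = 6*f)
n = 343403 (n = -3 + (136916 - 1*(-206490)) = -3 + (136916 + 206490) = -3 + 343406 = 343403)
M = 14 (M = 2*7 = 14)
l(p) = I*√37 (l(p) = √(35 + 6*(-12)) = √(35 - 72) = √(-37) = I*√37)
n - l(M) = 343403 - I*√37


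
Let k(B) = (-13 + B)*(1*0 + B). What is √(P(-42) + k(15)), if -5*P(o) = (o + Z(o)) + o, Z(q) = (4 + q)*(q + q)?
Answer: I*√14790/5 ≈ 24.323*I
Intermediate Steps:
Z(q) = 2*q*(4 + q) (Z(q) = (4 + q)*(2*q) = 2*q*(4 + q))
k(B) = B*(-13 + B) (k(B) = (-13 + B)*(0 + B) = (-13 + B)*B = B*(-13 + B))
P(o) = -2*o/5 - 2*o*(4 + o)/5 (P(o) = -((o + 2*o*(4 + o)) + o)/5 = -(2*o + 2*o*(4 + o))/5 = -2*o/5 - 2*o*(4 + o)/5)
√(P(-42) + k(15)) = √((⅖)*(-42)*(-5 - 1*(-42)) + 15*(-13 + 15)) = √((⅖)*(-42)*(-5 + 42) + 15*2) = √((⅖)*(-42)*37 + 30) = √(-3108/5 + 30) = √(-2958/5) = I*√14790/5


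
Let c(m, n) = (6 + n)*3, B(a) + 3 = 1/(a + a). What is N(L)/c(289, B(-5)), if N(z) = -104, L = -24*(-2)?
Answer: -1040/87 ≈ -11.954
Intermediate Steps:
L = 48
B(a) = -3 + 1/(2*a) (B(a) = -3 + 1/(a + a) = -3 + 1/(2*a))
c(m, n) = 18 + 3*n
N(L)/c(289, B(-5)) = -104/(18 + 3*(-3 + (½)/(-5))) = -104/(18 + 3*(-3 + (½)*(-⅕))) = -104/(18 + 3*(-3 - ⅒)) = -104/(18 + 3*(-31/10)) = -104/(18 - 93/10) = -104/87/10 = -104*10/87 = -1040/87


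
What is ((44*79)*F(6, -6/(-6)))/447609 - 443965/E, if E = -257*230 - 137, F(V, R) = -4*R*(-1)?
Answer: 66515499991/8839830141 ≈ 7.5245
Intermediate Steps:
F(V, R) = 4*R
E = -59247 (E = -59110 - 137 = -59247)
((44*79)*F(6, -6/(-6)))/447609 - 443965/E = ((44*79)*(4*(-6/(-6))))/447609 - 443965/(-59247) = (3476*(4*(-6*(-⅙))))*(1/447609) - 443965*(-1/59247) = (3476*(4*1))*(1/447609) + 443965/59247 = (3476*4)*(1/447609) + 443965/59247 = 13904*(1/447609) + 443965/59247 = 13904/447609 + 443965/59247 = 66515499991/8839830141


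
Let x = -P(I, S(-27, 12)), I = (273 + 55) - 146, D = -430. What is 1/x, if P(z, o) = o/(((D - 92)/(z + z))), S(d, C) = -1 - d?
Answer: 261/4732 ≈ 0.055156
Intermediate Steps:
I = 182 (I = 328 - 146 = 182)
P(z, o) = -o*z/261 (P(z, o) = o/(((-430 - 92)/(z + z))) = o/((-522*1/(2*z))) = o/((-261/z)) = o*(-z/261) = -o*z/261)
x = 4732/261 (x = -(-1)*(-1 - 1*(-27))*182/261 = -(-1)*(-1 + 27)*182/261 = -(-1)*26*182/261 = -1*(-4732/261) = 4732/261 ≈ 18.130)
1/x = 1/(4732/261) = 261/4732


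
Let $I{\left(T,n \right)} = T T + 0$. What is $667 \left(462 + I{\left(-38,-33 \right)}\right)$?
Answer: $1271302$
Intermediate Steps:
$I{\left(T,n \right)} = T^{2}$ ($I{\left(T,n \right)} = T^{2} + 0 = T^{2}$)
$667 \left(462 + I{\left(-38,-33 \right)}\right) = 667 \left(462 + \left(-38\right)^{2}\right) = 667 \left(462 + 1444\right) = 667 \cdot 1906 = 1271302$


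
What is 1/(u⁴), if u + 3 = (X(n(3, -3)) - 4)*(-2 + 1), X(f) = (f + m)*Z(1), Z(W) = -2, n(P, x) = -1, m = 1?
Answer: 1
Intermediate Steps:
X(f) = -2 - 2*f (X(f) = (f + 1)*(-2) = (1 + f)*(-2) = -2 - 2*f)
u = 1 (u = -3 + ((-2 - 2*(-1)) - 4)*(-2 + 1) = -3 + ((-2 + 2) - 4)*(-1) = -3 + (0 - 4)*(-1) = -3 - 4*(-1) = -3 + 4 = 1)
1/(u⁴) = 1/(1⁴) = 1/1 = 1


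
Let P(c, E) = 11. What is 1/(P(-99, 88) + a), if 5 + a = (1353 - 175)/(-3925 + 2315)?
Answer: 805/4241 ≈ 0.18981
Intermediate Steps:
a = -4614/805 (a = -5 + (1353 - 175)/(-3925 + 2315) = -5 + 1178/(-1610) = -5 + 1178*(-1/1610) = -5 - 589/805 = -4614/805 ≈ -5.7317)
1/(P(-99, 88) + a) = 1/(11 - 4614/805) = 1/(4241/805) = 805/4241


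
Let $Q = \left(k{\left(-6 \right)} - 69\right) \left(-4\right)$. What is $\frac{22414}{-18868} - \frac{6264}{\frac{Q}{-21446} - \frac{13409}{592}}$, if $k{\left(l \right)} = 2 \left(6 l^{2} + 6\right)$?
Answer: $\frac{12880237746823}{46630214822} \approx 276.22$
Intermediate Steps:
$k{\left(l \right)} = 12 + 12 l^{2}$ ($k{\left(l \right)} = 2 \left(6 + 6 l^{2}\right) = 12 + 12 l^{2}$)
$Q = -1500$ ($Q = \left(\left(12 + 12 \left(-6\right)^{2}\right) - 69\right) \left(-4\right) = \left(\left(12 + 12 \cdot 36\right) - 69\right) \left(-4\right) = \left(\left(12 + 432\right) - 69\right) \left(-4\right) = \left(444 - 69\right) \left(-4\right) = 375 \left(-4\right) = -1500$)
$\frac{22414}{-18868} - \frac{6264}{\frac{Q}{-21446} - \frac{13409}{592}} = \frac{22414}{-18868} - \frac{6264}{- \frac{1500}{-21446} - \frac{13409}{592}} = 22414 \left(- \frac{1}{18868}\right) - \frac{6264}{\left(-1500\right) \left(- \frac{1}{21446}\right) - \frac{13409}{592}} = - \frac{11207}{9434} - \frac{6264}{\frac{750}{10723} - \frac{13409}{592}} = - \frac{11207}{9434} - \frac{6264}{- \frac{143340707}{6348016}} = - \frac{11207}{9434} - - \frac{1371171456}{4942783} = - \frac{11207}{9434} + \frac{1371171456}{4942783} = \frac{12880237746823}{46630214822}$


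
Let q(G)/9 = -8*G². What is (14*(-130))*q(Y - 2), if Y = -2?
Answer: 2096640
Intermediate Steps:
q(G) = -72*G² (q(G) = 9*(-8*G²) = -72*G²)
(14*(-130))*q(Y - 2) = (14*(-130))*(-72*(-2 - 2)²) = -(-131040)*(-4)² = -(-131040)*16 = -1820*(-1152) = 2096640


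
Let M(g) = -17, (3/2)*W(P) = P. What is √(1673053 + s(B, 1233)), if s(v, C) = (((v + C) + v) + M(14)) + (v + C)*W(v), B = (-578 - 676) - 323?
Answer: √18294963/3 ≈ 1425.8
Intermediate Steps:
W(P) = 2*P/3
B = -1577 (B = -1254 - 323 = -1577)
s(v, C) = -17 + C + 2*v + 2*v*(C + v)/3 (s(v, C) = (((v + C) + v) - 17) + (v + C)*(2*v/3) = (((C + v) + v) - 17) + (C + v)*(2*v/3) = ((C + 2*v) - 17) + 2*v*(C + v)/3 = (-17 + C + 2*v) + 2*v*(C + v)/3 = -17 + C + 2*v + 2*v*(C + v)/3)
√(1673053 + s(B, 1233)) = √(1673053 + (-17 + 1233 + 2*(-1577) + (⅔)*(-1577)² + (⅔)*1233*(-1577))) = √(1673053 + (-17 + 1233 - 3154 + (⅔)*2486929 - 1296294)) = √(1673053 + (-17 + 1233 - 3154 + 4973858/3 - 1296294)) = √(1673053 + 1079162/3) = √(6098321/3) = √18294963/3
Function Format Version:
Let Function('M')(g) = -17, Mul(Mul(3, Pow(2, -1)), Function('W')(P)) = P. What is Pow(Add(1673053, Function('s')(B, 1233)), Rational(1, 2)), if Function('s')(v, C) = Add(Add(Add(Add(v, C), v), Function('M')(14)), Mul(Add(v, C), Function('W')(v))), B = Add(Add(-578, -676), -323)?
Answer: Mul(Rational(1, 3), Pow(18294963, Rational(1, 2))) ≈ 1425.8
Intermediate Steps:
Function('W')(P) = Mul(Rational(2, 3), P)
B = -1577 (B = Add(-1254, -323) = -1577)
Function('s')(v, C) = Add(-17, C, Mul(2, v), Mul(Rational(2, 3), v, Add(C, v))) (Function('s')(v, C) = Add(Add(Add(Add(v, C), v), -17), Mul(Add(v, C), Mul(Rational(2, 3), v))) = Add(Add(Add(Add(C, v), v), -17), Mul(Add(C, v), Mul(Rational(2, 3), v))) = Add(Add(Add(C, Mul(2, v)), -17), Mul(Rational(2, 3), v, Add(C, v))) = Add(Add(-17, C, Mul(2, v)), Mul(Rational(2, 3), v, Add(C, v))) = Add(-17, C, Mul(2, v), Mul(Rational(2, 3), v, Add(C, v))))
Pow(Add(1673053, Function('s')(B, 1233)), Rational(1, 2)) = Pow(Add(1673053, Add(-17, 1233, Mul(2, -1577), Mul(Rational(2, 3), Pow(-1577, 2)), Mul(Rational(2, 3), 1233, -1577))), Rational(1, 2)) = Pow(Add(1673053, Add(-17, 1233, -3154, Mul(Rational(2, 3), 2486929), -1296294)), Rational(1, 2)) = Pow(Add(1673053, Add(-17, 1233, -3154, Rational(4973858, 3), -1296294)), Rational(1, 2)) = Pow(Add(1673053, Rational(1079162, 3)), Rational(1, 2)) = Pow(Rational(6098321, 3), Rational(1, 2)) = Mul(Rational(1, 3), Pow(18294963, Rational(1, 2)))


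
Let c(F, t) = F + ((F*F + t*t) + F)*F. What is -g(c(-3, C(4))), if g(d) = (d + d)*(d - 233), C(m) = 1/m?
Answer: -1378713/128 ≈ -10771.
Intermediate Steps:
c(F, t) = F + F*(F + F² + t²) (c(F, t) = F + ((F² + t²) + F)*F = F + (F + F² + t²)*F = F + F*(F + F² + t²))
g(d) = 2*d*(-233 + d) (g(d) = (2*d)*(-233 + d) = 2*d*(-233 + d))
-g(c(-3, C(4))) = -2*(-3*(1 - 3 + (-3)² + (1/4)²))*(-233 - 3*(1 - 3 + (-3)² + (1/4)²)) = -2*(-3*(1 - 3 + 9 + (¼)²))*(-233 - 3*(1 - 3 + 9 + (¼)²)) = -2*(-3*(1 - 3 + 9 + 1/16))*(-233 - 3*(1 - 3 + 9 + 1/16)) = -2*(-3*113/16)*(-233 - 3*113/16) = -2*(-339)*(-233 - 339/16)/16 = -2*(-339)*(-4067)/(16*16) = -1*1378713/128 = -1378713/128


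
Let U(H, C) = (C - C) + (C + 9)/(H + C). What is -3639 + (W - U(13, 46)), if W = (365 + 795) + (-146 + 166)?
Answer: -145136/59 ≈ -2459.9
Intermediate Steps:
U(H, C) = (9 + C)/(C + H) (U(H, C) = 0 + (9 + C)/(C + H) = (9 + C)/(C + H))
W = 1180 (W = 1160 + 20 = 1180)
-3639 + (W - U(13, 46)) = -3639 + (1180 - (9 + 46)/(46 + 13)) = -3639 + (1180 - 55/59) = -3639 + 69565/59 = -145136/59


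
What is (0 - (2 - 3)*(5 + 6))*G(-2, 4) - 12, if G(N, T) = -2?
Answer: -34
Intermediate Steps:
(0 - (2 - 3)*(5 + 6))*G(-2, 4) - 12 = (0 - (2 - 3)*(5 + 6))*(-2) - 12 = (0 - (-1)*11)*(-2) - 12 = (0 - 1*(-11))*(-2) - 12 = (0 + 11)*(-2) - 12 = 11*(-2) - 12 = -22 - 12 = -34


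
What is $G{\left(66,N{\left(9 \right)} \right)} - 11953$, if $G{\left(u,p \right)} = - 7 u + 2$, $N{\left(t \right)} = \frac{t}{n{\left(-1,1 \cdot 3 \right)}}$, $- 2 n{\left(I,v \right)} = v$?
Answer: $-12413$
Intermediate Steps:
$n{\left(I,v \right)} = - \frac{v}{2}$
$N{\left(t \right)} = - \frac{2 t}{3}$ ($N{\left(t \right)} = \frac{t}{\left(- \frac{1}{2}\right) 1 \cdot 3} = \frac{t}{\left(- \frac{1}{2}\right) 3} = \frac{t}{- \frac{3}{2}} = t \left(- \frac{2}{3}\right) = - \frac{2 t}{3}$)
$G{\left(u,p \right)} = 2 - 7 u$
$G{\left(66,N{\left(9 \right)} \right)} - 11953 = \left(2 - 462\right) - 11953 = -460 - 11953 = -12413$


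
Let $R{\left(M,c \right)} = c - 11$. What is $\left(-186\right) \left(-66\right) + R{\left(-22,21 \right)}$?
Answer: $12286$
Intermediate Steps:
$R{\left(M,c \right)} = -11 + c$
$\left(-186\right) \left(-66\right) + R{\left(-22,21 \right)} = \left(-186\right) \left(-66\right) + \left(-11 + 21\right) = 12276 + 10 = 12286$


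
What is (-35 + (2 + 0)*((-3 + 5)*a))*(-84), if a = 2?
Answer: 2268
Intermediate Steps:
(-35 + (2 + 0)*((-3 + 5)*a))*(-84) = (-35 + (2 + 0)*((-3 + 5)*2))*(-84) = (-35 + 2*(2*2))*(-84) = (-35 + 2*4)*(-84) = (-35 + 8)*(-84) = -27*(-84) = 2268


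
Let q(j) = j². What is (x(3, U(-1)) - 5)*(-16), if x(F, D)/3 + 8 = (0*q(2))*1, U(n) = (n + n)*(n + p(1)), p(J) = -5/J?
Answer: 464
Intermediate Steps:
U(n) = 2*n*(-5 + n) (U(n) = (n + n)*(n - 5/1) = (2*n)*(n - 5*1) = (2*n)*(n - 5) = (2*n)*(-5 + n) = 2*n*(-5 + n))
x(F, D) = -24 (x(F, D) = -24 + 3*((0*2²)*1) = -24 + 3*((0*4)*1) = -24 + 3*(0*1) = -24 + 3*0 = -24 + 0 = -24)
(x(3, U(-1)) - 5)*(-16) = (-24 - 5)*(-16) = -29*(-16) = 464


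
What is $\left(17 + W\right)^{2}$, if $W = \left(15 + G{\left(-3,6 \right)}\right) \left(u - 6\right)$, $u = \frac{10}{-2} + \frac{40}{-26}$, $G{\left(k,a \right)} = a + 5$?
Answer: $95481$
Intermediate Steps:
$G{\left(k,a \right)} = 5 + a$
$u = - \frac{85}{13}$ ($u = 10 \left(- \frac{1}{2}\right) + 40 \left(- \frac{1}{26}\right) = -5 - \frac{20}{13} = - \frac{85}{13} \approx -6.5385$)
$W = -326$ ($W = \left(15 + \left(5 + 6\right)\right) \left(- \frac{85}{13} - 6\right) = \left(15 + 11\right) \left(- \frac{163}{13}\right) = 26 \left(- \frac{163}{13}\right) = -326$)
$\left(17 + W\right)^{2} = \left(17 - 326\right)^{2} = \left(-309\right)^{2} = 95481$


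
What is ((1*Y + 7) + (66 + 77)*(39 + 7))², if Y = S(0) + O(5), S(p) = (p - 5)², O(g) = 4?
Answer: 43744996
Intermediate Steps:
S(p) = (-5 + p)²
Y = 29 (Y = (-5 + 0)² + 4 = (-5)² + 4 = 25 + 4 = 29)
((1*Y + 7) + (66 + 77)*(39 + 7))² = ((1*29 + 7) + (66 + 77)*(39 + 7))² = ((29 + 7) + 143*46)² = (36 + 6578)² = 6614² = 43744996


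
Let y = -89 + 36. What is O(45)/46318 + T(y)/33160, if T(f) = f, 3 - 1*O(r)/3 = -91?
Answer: 3448133/767952440 ≈ 0.0044900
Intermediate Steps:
y = -53
O(r) = 282 (O(r) = 9 - 3*(-91) = 9 + 273 = 282)
O(45)/46318 + T(y)/33160 = 282/46318 - 53/33160 = 282*(1/46318) - 53*1/33160 = 141/23159 - 53/33160 = 3448133/767952440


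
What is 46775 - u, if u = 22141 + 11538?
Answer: 13096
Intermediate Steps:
u = 33679
46775 - u = 46775 - 1*33679 = 46775 - 33679 = 13096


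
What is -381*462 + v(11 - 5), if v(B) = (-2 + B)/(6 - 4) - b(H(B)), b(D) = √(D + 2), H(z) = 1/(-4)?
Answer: -176020 - √7/2 ≈ -1.7602e+5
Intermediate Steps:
H(z) = -¼
b(D) = √(2 + D)
v(B) = -1 + B/2 - √7/2 (v(B) = (-2 + B)/(6 - 4) - √(2 - ¼) = (-2 + B)/2 - √(7/4) = (-2 + B)*(½) - √7/2 = (-1 + B/2) - √7/2 = -1 + B/2 - √7/2)
-381*462 + v(11 - 5) = -381*462 + (-1 + (11 - 5)/2 - √7/2) = -176022 + (-1 + (½)*6 - √7/2) = -176022 + (-1 + 3 - √7/2) = -176022 + (2 - √7/2) = -176020 - √7/2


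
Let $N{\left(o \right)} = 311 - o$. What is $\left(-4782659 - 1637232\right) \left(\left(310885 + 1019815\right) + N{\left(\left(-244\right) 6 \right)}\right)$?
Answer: $-8554344260225$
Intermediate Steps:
$\left(-4782659 - 1637232\right) \left(\left(310885 + 1019815\right) + N{\left(\left(-244\right) 6 \right)}\right) = \left(-4782659 - 1637232\right) \left(\left(310885 + 1019815\right) - \left(-311 - 1464\right)\right) = - 6419891 \left(1330700 + \left(311 - -1464\right)\right) = - 6419891 \left(1330700 + \left(311 + 1464\right)\right) = - 6419891 \left(1330700 + 1775\right) = \left(-6419891\right) 1332475 = -8554344260225$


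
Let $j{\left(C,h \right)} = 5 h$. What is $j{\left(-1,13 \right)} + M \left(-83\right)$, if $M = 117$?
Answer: $-9646$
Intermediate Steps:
$j{\left(-1,13 \right)} + M \left(-83\right) = 5 \cdot 13 + 117 \left(-83\right) = 65 - 9711 = -9646$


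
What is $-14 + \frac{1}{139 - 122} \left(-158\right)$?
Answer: $- \frac{396}{17} \approx -23.294$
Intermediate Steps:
$-14 + \frac{1}{139 - 122} \left(-158\right) = -14 + \frac{1}{17} \left(-158\right) = -14 - \frac{158}{17} = - \frac{396}{17}$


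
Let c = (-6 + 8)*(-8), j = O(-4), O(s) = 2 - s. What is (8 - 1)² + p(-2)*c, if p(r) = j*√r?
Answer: 49 - 96*I*√2 ≈ 49.0 - 135.76*I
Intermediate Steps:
j = 6 (j = 2 - 1*(-4) = 2 + 4 = 6)
p(r) = 6*√r
c = -16 (c = 2*(-8) = -16)
(8 - 1)² + p(-2)*c = (8 - 1)² + (6*√(-2))*(-16) = 7² + (6*(I*√2))*(-16) = 49 + (6*I*√2)*(-16) = 49 - 96*I*√2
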